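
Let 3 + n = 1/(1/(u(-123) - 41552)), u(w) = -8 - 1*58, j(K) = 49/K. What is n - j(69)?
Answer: -2871898/69 ≈ -41622.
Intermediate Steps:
u(w) = -66 (u(w) = -8 - 58 = -66)
n = -41621 (n = -3 + 1/(1/(-66 - 41552)) = -3 + 1/(1/(-41618)) = -3 + 1/(-1/41618) = -3 - 41618 = -41621)
n - j(69) = -41621 - 49/69 = -2871898/69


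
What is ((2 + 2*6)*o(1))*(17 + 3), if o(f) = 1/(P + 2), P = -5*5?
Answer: -280/23 ≈ -12.174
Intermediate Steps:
P = -25
o(f) = -1/23 (o(f) = 1/(-25 + 2) = 1/(-23) = -1/23)
((2 + 2*6)*o(1))*(17 + 3) = ((2 + 2*6)*(-1/23))*(17 + 3) = ((2 + 12)*(-1/23))*20 = (14*(-1/23))*20 = -14/23*20 = -280/23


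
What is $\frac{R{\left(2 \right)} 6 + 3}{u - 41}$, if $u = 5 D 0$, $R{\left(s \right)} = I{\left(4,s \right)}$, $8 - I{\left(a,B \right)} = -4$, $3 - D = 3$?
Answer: $- \frac{75}{41} \approx -1.8293$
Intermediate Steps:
$D = 0$ ($D = 3 - 3 = 0$)
$I{\left(a,B \right)} = 12$ ($I{\left(a,B \right)} = 8 - -4 = 8 + 4 = 12$)
$R{\left(s \right)} = 12$
$u = 0$ ($u = 5 \cdot 0 \cdot 0 = 0 \cdot 0 = 0$)
$\frac{R{\left(2 \right)} 6 + 3}{u - 41} = \frac{12 \cdot 6 + 3}{0 - 41} = \frac{72 + 3}{-41} = \left(- \frac{1}{41}\right) 75 = - \frac{75}{41}$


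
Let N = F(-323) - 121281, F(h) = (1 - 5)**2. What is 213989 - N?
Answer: 335254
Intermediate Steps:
F(h) = 16 (F(h) = (-4)**2 = 16)
N = -121265 (N = 16 - 121281 = -121265)
213989 - N = 213989 - 1*(-121265) = 213989 + 121265 = 335254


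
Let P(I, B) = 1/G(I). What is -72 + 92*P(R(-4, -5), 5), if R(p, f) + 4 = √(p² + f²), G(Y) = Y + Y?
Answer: -1616/25 + 46*√41/25 ≈ -52.858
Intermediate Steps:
G(Y) = 2*Y
R(p, f) = -4 + √(f² + p²) (R(p, f) = -4 + √(p² + f²) = -4 + √(f² + p²))
P(I, B) = 1/(2*I)
-72 + 92*P(R(-4, -5), 5) = -72 + 92*(1/(2*(-4 + √((-5)² + (-4)²)))) = -72 + 92*(1/(2*(-4 + √(25 + 16)))) = -72 + 92*(1/(2*(-4 + √41))) = -72 + 46/(-4 + √41)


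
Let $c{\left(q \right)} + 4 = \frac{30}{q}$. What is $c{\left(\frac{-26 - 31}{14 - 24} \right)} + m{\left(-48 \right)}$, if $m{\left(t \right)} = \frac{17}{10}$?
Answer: $\frac{563}{190} \approx 2.9632$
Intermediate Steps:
$m{\left(t \right)} = \frac{17}{10}$ ($m{\left(t \right)} = 17 \cdot \frac{1}{10} = \frac{17}{10}$)
$c{\left(q \right)} = -4 + \frac{30}{q}$
$c{\left(\frac{-26 - 31}{14 - 24} \right)} + m{\left(-48 \right)} = \left(-4 + \frac{30}{\left(-26 - 31\right) \frac{1}{14 - 24}}\right) + \frac{17}{10} = \left(-4 + \frac{30}{\left(-57\right) \frac{1}{-10}}\right) + \frac{17}{10} = \left(-4 + \frac{30}{\left(-57\right) \left(- \frac{1}{10}\right)}\right) + \frac{17}{10} = \left(-4 + \frac{30}{\frac{57}{10}}\right) + \frac{17}{10} = \left(-4 + 30 \cdot \frac{10}{57}\right) + \frac{17}{10} = \left(-4 + \frac{100}{19}\right) + \frac{17}{10} = \frac{24}{19} + \frac{17}{10} = \frac{563}{190}$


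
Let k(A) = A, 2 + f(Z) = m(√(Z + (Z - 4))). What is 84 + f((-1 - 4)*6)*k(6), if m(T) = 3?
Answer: 90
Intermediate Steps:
f(Z) = 1 (f(Z) = -2 + 3 = 1)
84 + f((-1 - 4)*6)*k(6) = 84 + 1*6 = 84 + 6 = 90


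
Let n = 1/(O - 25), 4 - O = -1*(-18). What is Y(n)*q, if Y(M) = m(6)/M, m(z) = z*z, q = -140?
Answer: 196560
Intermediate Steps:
m(z) = z**2
O = -14 (O = 4 - (-1)*(-18) = 4 - 1*18 = 4 - 18 = -14)
n = -1/39 (n = 1/(-14 - 25) = 1/(-39) = -1/39 ≈ -0.025641)
Y(M) = 36/M (Y(M) = 6**2/M = 36/M)
Y(n)*q = (36/(-1/39))*(-140) = (36*(-39))*(-140) = -1404*(-140) = 196560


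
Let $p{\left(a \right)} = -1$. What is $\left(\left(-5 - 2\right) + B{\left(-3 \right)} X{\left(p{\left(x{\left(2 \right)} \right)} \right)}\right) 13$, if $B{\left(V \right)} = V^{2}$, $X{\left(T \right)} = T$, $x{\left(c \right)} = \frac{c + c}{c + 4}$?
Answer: $-208$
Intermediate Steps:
$x{\left(c \right)} = \frac{2 c}{4 + c}$
$\left(\left(-5 - 2\right) + B{\left(-3 \right)} X{\left(p{\left(x{\left(2 \right)} \right)} \right)}\right) 13 = \left(\left(-5 - 2\right) + \left(-3\right)^{2} \left(-1\right)\right) 13 = \left(\left(-5 - 2\right) + 9 \left(-1\right)\right) 13 = \left(-7 - 9\right) 13 = \left(-16\right) 13 = -208$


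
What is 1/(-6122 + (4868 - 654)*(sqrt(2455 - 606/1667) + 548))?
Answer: 1919675525/4384969309134408 - 2107*sqrt(6821162293)/4384969309134408 ≈ 3.9810e-7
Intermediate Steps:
1/(-6122 + (4868 - 654)*(sqrt(2455 - 606/1667) + 548)) = 1/(-6122 + 4214*(sqrt(2455 - 606*1/1667) + 548)) = 1/(-6122 + 4214*(sqrt(2455 - 606/1667) + 548)) = 1/(-6122 + 4214*(sqrt(4091879/1667) + 548)) = 1/(-6122 + 4214*(sqrt(6821162293)/1667 + 548)) = 1/(-6122 + 4214*(548 + sqrt(6821162293)/1667)) = 1/(-6122 + (2309272 + 4214*sqrt(6821162293)/1667)) = 1/(2303150 + 4214*sqrt(6821162293)/1667)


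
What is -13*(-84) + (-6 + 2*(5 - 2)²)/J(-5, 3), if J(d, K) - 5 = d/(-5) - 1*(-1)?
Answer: 7656/7 ≈ 1093.7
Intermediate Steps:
J(d, K) = 6 - d/5 (J(d, K) = 5 + (d/(-5) - 1*(-1)) = 5 + (d*(-⅕) + 1) = 5 + (-d/5 + 1) = 5 + (1 - d/5) = 6 - d/5)
-13*(-84) + (-6 + 2*(5 - 2)²)/J(-5, 3) = -13*(-84) + (-6 + 2*(5 - 2)²)/(6 - ⅕*(-5)) = 1092 + (-6 + 2*3²)/(6 + 1) = 1092 + (-6 + 2*9)/7 = 1092 + (-6 + 18)*(⅐) = 1092 + 12*(⅐) = 1092 + 12/7 = 7656/7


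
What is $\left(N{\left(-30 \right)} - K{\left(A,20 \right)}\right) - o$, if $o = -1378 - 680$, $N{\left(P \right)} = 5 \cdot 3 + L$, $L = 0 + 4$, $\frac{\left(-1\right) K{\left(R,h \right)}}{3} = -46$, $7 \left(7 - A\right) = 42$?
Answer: $1939$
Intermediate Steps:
$A = 1$ ($A = 7 - 6 = 1$)
$K{\left(R,h \right)} = 138$ ($K{\left(R,h \right)} = \left(-3\right) \left(-46\right) = 138$)
$L = 4$
$N{\left(P \right)} = 19$ ($N{\left(P \right)} = 5 \cdot 3 + 4 = 15 + 4 = 19$)
$o = -2058$
$\left(N{\left(-30 \right)} - K{\left(A,20 \right)}\right) - o = \left(19 - 138\right) - -2058 = \left(19 - 138\right) + 2058 = -119 + 2058 = 1939$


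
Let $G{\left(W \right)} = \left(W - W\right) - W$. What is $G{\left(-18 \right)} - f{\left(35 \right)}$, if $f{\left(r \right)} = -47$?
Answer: $65$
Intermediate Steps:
$G{\left(W \right)} = - W$ ($G{\left(W \right)} = 0 - W = - W$)
$G{\left(-18 \right)} - f{\left(35 \right)} = \left(-1\right) \left(-18\right) - -47 = 18 + 47 = 65$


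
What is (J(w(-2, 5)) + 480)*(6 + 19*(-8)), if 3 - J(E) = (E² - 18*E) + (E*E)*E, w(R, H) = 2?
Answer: -74022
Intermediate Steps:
J(E) = 3 - E² - E³ + 18*E (J(E) = 3 - ((E² - 18*E) + (E*E)*E) = 3 - ((E² - 18*E) + E²*E) = 3 - ((E² - 18*E) + E³) = 3 - (E² + E³ - 18*E) = 3 + (-E² - E³ + 18*E) = 3 - E² - E³ + 18*E)
(J(w(-2, 5)) + 480)*(6 + 19*(-8)) = ((3 - 1*2² - 1*2³ + 18*2) + 480)*(6 + 19*(-8)) = ((3 - 1*4 - 1*8 + 36) + 480)*(6 - 152) = ((3 - 4 - 8 + 36) + 480)*(-146) = (27 + 480)*(-146) = 507*(-146) = -74022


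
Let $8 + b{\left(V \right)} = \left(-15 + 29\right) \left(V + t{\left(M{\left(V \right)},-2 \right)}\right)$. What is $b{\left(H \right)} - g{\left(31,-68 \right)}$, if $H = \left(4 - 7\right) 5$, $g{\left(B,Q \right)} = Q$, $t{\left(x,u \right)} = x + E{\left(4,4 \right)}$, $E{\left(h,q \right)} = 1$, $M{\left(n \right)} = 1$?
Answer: $-122$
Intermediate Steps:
$t{\left(x,u \right)} = 1 + x$ ($t{\left(x,u \right)} = x + 1 = 1 + x$)
$H = -15$ ($H = \left(-3\right) 5 = -15$)
$b{\left(V \right)} = 20 + 14 V$ ($b{\left(V \right)} = -8 + \left(-15 + 29\right) \left(V + \left(1 + 1\right)\right) = -8 + 14 \left(V + 2\right) = -8 + 14 \left(2 + V\right) = -8 + \left(28 + 14 V\right) = 20 + 14 V$)
$b{\left(H \right)} - g{\left(31,-68 \right)} = \left(20 + 14 \left(-15\right)\right) - -68 = \left(20 - 210\right) + 68 = -190 + 68 = -122$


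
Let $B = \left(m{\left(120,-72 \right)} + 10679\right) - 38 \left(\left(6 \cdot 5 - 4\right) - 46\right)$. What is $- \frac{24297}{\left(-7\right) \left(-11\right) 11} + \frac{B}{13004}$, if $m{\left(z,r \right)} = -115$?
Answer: $- \frac{10941670}{393371} \approx -27.815$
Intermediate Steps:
$B = 11324$ ($B = \left(-115 + 10679\right) - 38 \left(\left(6 \cdot 5 - 4\right) - 46\right) = 10564 - 38 \left(\left(30 - 4\right) - 46\right) = 10564 - 38 \left(26 - 46\right) = 10564 - -760 = 10564 + 760 = 11324$)
$- \frac{24297}{\left(-7\right) \left(-11\right) 11} + \frac{B}{13004} = - \frac{24297}{\left(-7\right) \left(-11\right) 11} + \frac{11324}{13004} = - \frac{24297}{77 \cdot 11} + 11324 \cdot \frac{1}{13004} = - \frac{24297}{847} + \frac{2831}{3251} = \left(-24297\right) \frac{1}{847} + \frac{2831}{3251} = - \frac{3471}{121} + \frac{2831}{3251} = - \frac{10941670}{393371}$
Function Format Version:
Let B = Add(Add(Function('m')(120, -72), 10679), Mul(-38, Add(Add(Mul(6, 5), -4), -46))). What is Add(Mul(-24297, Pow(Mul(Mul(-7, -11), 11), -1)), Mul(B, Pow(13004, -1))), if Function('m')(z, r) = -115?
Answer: Rational(-10941670, 393371) ≈ -27.815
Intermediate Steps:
B = 11324 (B = Add(Add(-115, 10679), Mul(-38, Add(Add(Mul(6, 5), -4), -46))) = Add(10564, Mul(-38, Add(Add(30, -4), -46))) = Add(10564, Mul(-38, Add(26, -46))) = Add(10564, Mul(-38, -20)) = Add(10564, 760) = 11324)
Add(Mul(-24297, Pow(Mul(Mul(-7, -11), 11), -1)), Mul(B, Pow(13004, -1))) = Add(Mul(-24297, Pow(Mul(Mul(-7, -11), 11), -1)), Mul(11324, Pow(13004, -1))) = Add(Mul(-24297, Pow(Mul(77, 11), -1)), Mul(11324, Rational(1, 13004))) = Add(Mul(-24297, Pow(847, -1)), Rational(2831, 3251)) = Add(Mul(-24297, Rational(1, 847)), Rational(2831, 3251)) = Add(Rational(-3471, 121), Rational(2831, 3251)) = Rational(-10941670, 393371)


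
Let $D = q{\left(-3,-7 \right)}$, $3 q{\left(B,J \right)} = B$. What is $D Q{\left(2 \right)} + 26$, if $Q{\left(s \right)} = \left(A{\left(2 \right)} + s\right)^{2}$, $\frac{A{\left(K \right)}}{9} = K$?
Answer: $-374$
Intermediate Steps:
$q{\left(B,J \right)} = \frac{B}{3}$
$A{\left(K \right)} = 9 K$
$Q{\left(s \right)} = \left(18 + s\right)^{2}$ ($Q{\left(s \right)} = \left(9 \cdot 2 + s\right)^{2} = \left(18 + s\right)^{2}$)
$D = -1$ ($D = \frac{1}{3} \left(-3\right) = -1$)
$D Q{\left(2 \right)} + 26 = - \left(18 + 2\right)^{2} + 26 = - 20^{2} + 26 = \left(-1\right) 400 + 26 = -400 + 26 = -374$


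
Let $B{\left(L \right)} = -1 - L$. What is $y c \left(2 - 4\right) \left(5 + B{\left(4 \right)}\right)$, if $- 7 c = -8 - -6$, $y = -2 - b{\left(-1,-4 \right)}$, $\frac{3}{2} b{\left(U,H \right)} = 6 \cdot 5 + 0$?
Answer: $0$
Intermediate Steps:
$b{\left(U,H \right)} = 20$ ($b{\left(U,H \right)} = \frac{2 \left(6 \cdot 5 + 0\right)}{3} = \frac{2 \left(30 + 0\right)}{3} = \frac{2}{3} \cdot 30 = 20$)
$y = -22$ ($y = -2 - 20 = -22$)
$c = \frac{2}{7}$ ($c = - \frac{-8 - -6}{7} = - \frac{-8 + 6}{7} = \left(- \frac{1}{7}\right) \left(-2\right) = \frac{2}{7} \approx 0.28571$)
$y c \left(2 - 4\right) \left(5 + B{\left(4 \right)}\right) = \left(-22\right) \frac{2}{7} \left(2 - 4\right) \left(5 - 5\right) = - \frac{44 \left(- 2 \left(5 - 5\right)\right)}{7} = - \frac{44 \left(\left(-2\right) 0\right)}{7} = \left(- \frac{44}{7}\right) 0 = 0$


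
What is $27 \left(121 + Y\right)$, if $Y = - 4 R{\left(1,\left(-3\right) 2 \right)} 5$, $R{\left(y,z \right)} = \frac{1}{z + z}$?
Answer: $3312$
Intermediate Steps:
$R{\left(y,z \right)} = \frac{1}{2 z}$
$Y = \frac{5}{3}$ ($Y = - 4 \frac{1}{2 \left(\left(-3\right) 2\right)} 5 = - 4 \frac{1}{2 \left(-6\right)} 5 = - 4 \cdot \frac{1}{2} \left(- \frac{1}{6}\right) 5 = \left(-4\right) \left(- \frac{1}{12}\right) 5 = \frac{1}{3} \cdot 5 = \frac{5}{3} \approx 1.6667$)
$27 \left(121 + Y\right) = 27 \left(121 + \frac{5}{3}\right) = 27 \cdot \frac{368}{3} = 3312$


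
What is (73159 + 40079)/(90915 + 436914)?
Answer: 37746/175943 ≈ 0.21454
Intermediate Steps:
(73159 + 40079)/(90915 + 436914) = 113238/527829 = 113238*(1/527829) = 37746/175943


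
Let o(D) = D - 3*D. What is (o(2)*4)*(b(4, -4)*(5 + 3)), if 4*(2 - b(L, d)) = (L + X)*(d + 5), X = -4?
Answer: -256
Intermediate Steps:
b(L, d) = 2 - (-4 + L)*(5 + d)/4 (b(L, d) = 2 - (L - 4)*(d + 5)/4 = 2 - (-4 + L)*(5 + d)/4)
o(D) = -2*D
(o(2)*4)*(b(4, -4)*(5 + 3)) = (-2*2*4)*((7 - 4 - 5/4*4 - ¼*4*(-4))*(5 + 3)) = (-4*4)*((7 - 4 - 5 + 4)*8) = -32*8 = -16*16 = -256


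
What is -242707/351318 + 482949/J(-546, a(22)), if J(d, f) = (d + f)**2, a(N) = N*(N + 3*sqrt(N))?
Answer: 1857269855128603/371597486555724 + 494056827*sqrt(22)/1057724018 ≈ 7.1889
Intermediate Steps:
-242707/351318 + 482949/J(-546, a(22)) = -242707/351318 + 482949/((-546 + (22**2 + 3*22**(3/2)))**2) = -242707*1/351318 + 482949/((-546 + (484 + 3*(22*sqrt(22))))**2) = -242707/351318 + 482949/((-546 + (484 + 66*sqrt(22)))**2) = -242707/351318 + 482949/((-62 + 66*sqrt(22))**2) = -242707/351318 + 482949/(-62 + 66*sqrt(22))**2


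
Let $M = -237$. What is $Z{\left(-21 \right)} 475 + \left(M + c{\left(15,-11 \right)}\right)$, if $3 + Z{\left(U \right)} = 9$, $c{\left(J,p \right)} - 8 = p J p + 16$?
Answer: $4452$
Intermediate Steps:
$c{\left(J,p \right)} = 24 + J p^{2}$ ($c{\left(J,p \right)} = 8 + \left(p J p + 16\right) = 8 + \left(J p p + 16\right) = 8 + \left(J p^{2} + 16\right) = 8 + \left(16 + J p^{2}\right) = 24 + J p^{2}$)
$Z{\left(U \right)} = 6$ ($Z{\left(U \right)} = -3 + 9 = 6$)
$Z{\left(-21 \right)} 475 + \left(M + c{\left(15,-11 \right)}\right) = 6 \cdot 475 + \left(-237 + \left(24 + 15 \left(-11\right)^{2}\right)\right) = 2850 + \left(-237 + \left(24 + 15 \cdot 121\right)\right) = 2850 + \left(-237 + \left(24 + 1815\right)\right) = 2850 + \left(-237 + 1839\right) = 2850 + 1602 = 4452$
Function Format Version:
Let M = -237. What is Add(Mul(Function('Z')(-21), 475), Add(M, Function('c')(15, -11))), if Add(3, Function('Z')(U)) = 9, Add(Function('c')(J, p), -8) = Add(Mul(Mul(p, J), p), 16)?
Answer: 4452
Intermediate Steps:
Function('c')(J, p) = Add(24, Mul(J, Pow(p, 2))) (Function('c')(J, p) = Add(8, Add(Mul(Mul(p, J), p), 16)) = Add(8, Add(Mul(Mul(J, p), p), 16)) = Add(8, Add(Mul(J, Pow(p, 2)), 16)) = Add(8, Add(16, Mul(J, Pow(p, 2)))) = Add(24, Mul(J, Pow(p, 2))))
Function('Z')(U) = 6 (Function('Z')(U) = Add(-3, 9) = 6)
Add(Mul(Function('Z')(-21), 475), Add(M, Function('c')(15, -11))) = Add(Mul(6, 475), Add(-237, Add(24, Mul(15, Pow(-11, 2))))) = Add(2850, Add(-237, Add(24, Mul(15, 121)))) = Add(2850, Add(-237, Add(24, 1815))) = Add(2850, Add(-237, 1839)) = Add(2850, 1602) = 4452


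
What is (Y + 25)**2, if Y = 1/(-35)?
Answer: 763876/1225 ≈ 623.57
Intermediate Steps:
Y = -1/35 ≈ -0.028571
(Y + 25)**2 = (-1/35 + 25)**2 = (874/35)**2 = 763876/1225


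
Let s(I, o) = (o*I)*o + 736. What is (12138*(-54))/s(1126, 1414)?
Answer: -163863/562830158 ≈ -0.00029114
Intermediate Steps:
s(I, o) = 736 + I*o**2 (s(I, o) = (I*o)*o + 736 = I*o**2 + 736 = 736 + I*o**2)
(12138*(-54))/s(1126, 1414) = (12138*(-54))/(736 + 1126*1414**2) = -655452/(736 + 1126*1999396) = -655452/(736 + 2251319896) = -655452/2251320632 = -655452*1/2251320632 = -163863/562830158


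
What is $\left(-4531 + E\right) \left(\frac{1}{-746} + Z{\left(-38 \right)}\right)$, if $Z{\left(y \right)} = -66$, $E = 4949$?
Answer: $- \frac{10290533}{373} \approx -27589.0$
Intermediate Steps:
$\left(-4531 + E\right) \left(\frac{1}{-746} + Z{\left(-38 \right)}\right) = \left(-4531 + 4949\right) \left(\frac{1}{-746} - 66\right) = 418 \left(- \frac{1}{746} - 66\right) = 418 \left(- \frac{49237}{746}\right) = - \frac{10290533}{373}$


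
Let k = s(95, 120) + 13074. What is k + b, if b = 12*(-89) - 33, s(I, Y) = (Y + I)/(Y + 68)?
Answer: 2251139/188 ≈ 11974.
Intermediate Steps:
s(I, Y) = (I + Y)/(68 + Y)
b = -1101 (b = -1068 - 33 = -1101)
k = 2458127/188 (k = (95 + 120)/(68 + 120) + 13074 = 215/188 + 13074 = 2458127/188 ≈ 13075.)
k + b = 2458127/188 - 1101 = 2251139/188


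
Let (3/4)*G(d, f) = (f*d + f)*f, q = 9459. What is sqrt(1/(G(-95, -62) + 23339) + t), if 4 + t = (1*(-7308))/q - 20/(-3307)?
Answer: I*sqrt(108915600125955272926919545)/4780164914839 ≈ 2.1832*I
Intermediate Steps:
t = -16566892/3475657 (t = -4 + ((1*(-7308))/9459 - 20/(-3307)) = -4 + (-7308*1/9459 - 20*(-1/3307)) = -4 + (-812/1051 + 20/3307) = -4 - 2664264/3475657 = -16566892/3475657 ≈ -4.7665)
G(d, f) = 4*f*(f + d*f)/3 (G(d, f) = 4*((f*d + f)*f)/3 = 4*((d*f + f)*f)/3 = 4*((f + d*f)*f)/3 = 4*(f*(f + d*f))/3 = 4*f*(f + d*f)/3)
sqrt(1/(G(-95, -62) + 23339) + t) = sqrt(1/((4/3)*(-62)**2*(1 - 95) + 23339) - 16566892/3475657) = sqrt(1/((4/3)*3844*(-94) + 23339) - 16566892/3475657) = sqrt(1/(-1445344/3 + 23339) - 16566892/3475657) = sqrt(1/(-1375327/3) - 16566892/3475657) = sqrt(-3/1375327 - 16566892/3475657) = sqrt(-22784904300655/4780164914839) = I*sqrt(108915600125955272926919545)/4780164914839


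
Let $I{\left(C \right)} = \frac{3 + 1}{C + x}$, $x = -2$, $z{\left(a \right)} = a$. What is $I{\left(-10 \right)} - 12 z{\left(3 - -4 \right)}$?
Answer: $- \frac{253}{3} \approx -84.333$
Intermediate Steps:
$I{\left(C \right)} = \frac{4}{-2 + C}$ ($I{\left(C \right)} = \frac{3 + 1}{C - 2} = \frac{4}{-2 + C}$)
$I{\left(-10 \right)} - 12 z{\left(3 - -4 \right)} = \frac{4}{-2 - 10} - 12 \left(3 - -4\right) = \frac{4}{-12} - 12 \left(3 + 4\right) = 4 \left(- \frac{1}{12}\right) - 84 = - \frac{1}{3} - 84 = - \frac{253}{3}$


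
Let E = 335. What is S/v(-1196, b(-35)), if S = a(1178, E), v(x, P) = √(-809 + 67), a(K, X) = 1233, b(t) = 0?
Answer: -1233*I*√742/742 ≈ -45.265*I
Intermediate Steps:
v(x, P) = I*√742 (v(x, P) = √(-742) = I*√742)
S = 1233
S/v(-1196, b(-35)) = 1233/((I*√742)) = 1233*(-I*√742/742) = -1233*I*√742/742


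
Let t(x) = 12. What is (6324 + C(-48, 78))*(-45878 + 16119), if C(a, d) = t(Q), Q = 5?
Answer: -188553024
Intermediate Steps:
C(a, d) = 12
(6324 + C(-48, 78))*(-45878 + 16119) = (6324 + 12)*(-45878 + 16119) = 6336*(-29759) = -188553024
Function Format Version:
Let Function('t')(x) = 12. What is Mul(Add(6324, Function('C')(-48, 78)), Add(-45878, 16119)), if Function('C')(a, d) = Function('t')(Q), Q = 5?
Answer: -188553024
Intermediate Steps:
Function('C')(a, d) = 12
Mul(Add(6324, Function('C')(-48, 78)), Add(-45878, 16119)) = Mul(Add(6324, 12), Add(-45878, 16119)) = Mul(6336, -29759) = -188553024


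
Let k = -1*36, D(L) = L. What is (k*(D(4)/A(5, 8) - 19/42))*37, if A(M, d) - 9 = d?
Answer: 34410/119 ≈ 289.16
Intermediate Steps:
A(M, d) = 9 + d
k = -36
(k*(D(4)/A(5, 8) - 19/42))*37 = -36*(4/(9 + 8) - 19/42)*37 = -36*(4/17 - 19*1/42)*37 = -36*(4*(1/17) - 19/42)*37 = -36*(4/17 - 19/42)*37 = -36*(-155/714)*37 = (930/119)*37 = 34410/119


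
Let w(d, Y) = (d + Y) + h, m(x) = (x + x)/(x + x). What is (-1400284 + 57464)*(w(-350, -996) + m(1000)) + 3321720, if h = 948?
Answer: 536421260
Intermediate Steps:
m(x) = 1 (m(x) = (2*x)/((2*x)) = (2*x)*(1/(2*x)) = 1)
w(d, Y) = 948 + Y + d (w(d, Y) = (d + Y) + 948 = (Y + d) + 948 = 948 + Y + d)
(-1400284 + 57464)*(w(-350, -996) + m(1000)) + 3321720 = (-1400284 + 57464)*((948 - 996 - 350) + 1) + 3321720 = -1342820*(-398 + 1) + 3321720 = -1342820*(-397) + 3321720 = 533099540 + 3321720 = 536421260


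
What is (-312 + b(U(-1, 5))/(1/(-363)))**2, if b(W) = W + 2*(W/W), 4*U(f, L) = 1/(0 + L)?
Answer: 446181129/400 ≈ 1.1155e+6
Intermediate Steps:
U(f, L) = 1/(4*L) (U(f, L) = 1/(4*(0 + L)) = 1/(4*L))
b(W) = 2 + W (b(W) = W + 2*1 = W + 2 = 2 + W)
(-312 + b(U(-1, 5))/(1/(-363)))**2 = (-312 + (2 + (1/4)/5)/(1/(-363)))**2 = (-312 + (2 + (1/4)*(1/5))/(-1/363))**2 = (-312 + (2 + 1/20)*(-363))**2 = (-312 + (41/20)*(-363))**2 = (-312 - 14883/20)**2 = (-21123/20)**2 = 446181129/400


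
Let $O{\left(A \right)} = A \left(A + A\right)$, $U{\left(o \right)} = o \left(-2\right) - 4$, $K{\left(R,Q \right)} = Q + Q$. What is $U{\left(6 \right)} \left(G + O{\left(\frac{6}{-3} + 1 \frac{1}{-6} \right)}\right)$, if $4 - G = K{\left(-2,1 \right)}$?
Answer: $- \frac{1640}{9} \approx -182.22$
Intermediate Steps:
$K{\left(R,Q \right)} = 2 Q$
$G = 2$ ($G = 4 - 2 \cdot 1 = 4 - 2 = 2$)
$U{\left(o \right)} = -4 - 2 o$ ($U{\left(o \right)} = - 2 o - 4 = -4 - 2 o$)
$O{\left(A \right)} = 2 A^{2}$ ($O{\left(A \right)} = A 2 A = 2 A^{2}$)
$U{\left(6 \right)} \left(G + O{\left(\frac{6}{-3} + 1 \frac{1}{-6} \right)}\right) = \left(-4 - 12\right) \left(2 + 2 \left(\frac{6}{-3} + 1 \frac{1}{-6}\right)^{2}\right) = \left(-4 - 12\right) \left(2 + 2 \left(6 \left(- \frac{1}{3}\right) + 1 \left(- \frac{1}{6}\right)\right)^{2}\right) = - 16 \left(2 + 2 \left(-2 - \frac{1}{6}\right)^{2}\right) = - 16 \left(2 + 2 \left(- \frac{13}{6}\right)^{2}\right) = - 16 \left(2 + 2 \cdot \frac{169}{36}\right) = - 16 \left(2 + \frac{169}{18}\right) = \left(-16\right) \frac{205}{18} = - \frac{1640}{9}$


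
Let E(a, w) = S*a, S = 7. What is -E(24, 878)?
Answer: -168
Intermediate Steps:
E(a, w) = 7*a
-E(24, 878) = -7*24 = -1*168 = -168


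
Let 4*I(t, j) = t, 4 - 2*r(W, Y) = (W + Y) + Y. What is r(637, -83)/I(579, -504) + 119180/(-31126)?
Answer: -49038452/9010977 ≈ -5.4421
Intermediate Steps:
r(W, Y) = 2 - Y - W/2 (r(W, Y) = 2 - ((W + Y) + Y)/2 = 2 - (W + 2*Y)/2 = 2 + (-Y - W/2) = 2 - Y - W/2)
I(t, j) = t/4
r(637, -83)/I(579, -504) + 119180/(-31126) = (2 - 1*(-83) - ½*637)/(((¼)*579)) + 119180/(-31126) = (2 + 83 - 637/2)/(579/4) + 119180*(-1/31126) = -467/2*4/579 - 59590/15563 = -934/579 - 59590/15563 = -49038452/9010977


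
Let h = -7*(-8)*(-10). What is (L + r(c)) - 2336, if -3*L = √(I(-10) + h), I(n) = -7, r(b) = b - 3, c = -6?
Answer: -2345 - 3*I*√7 ≈ -2345.0 - 7.9373*I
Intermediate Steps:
h = -560 (h = 56*(-10) = -560)
r(b) = -3 + b
L = -3*I*√7 (L = -√(-7 - 560)/3 = -3*I*√7 ≈ -7.9373*I)
(L + r(c)) - 2336 = (-3*I*√7 + (-3 - 6)) - 2336 = (-3*I*√7 - 9) - 2336 = (-9 - 3*I*√7) - 2336 = -2345 - 3*I*√7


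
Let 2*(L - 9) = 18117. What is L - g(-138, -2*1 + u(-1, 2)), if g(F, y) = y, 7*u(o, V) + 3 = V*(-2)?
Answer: 18141/2 ≈ 9070.5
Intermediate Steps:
u(o, V) = -3/7 - 2*V/7 (u(o, V) = -3/7 + (V*(-2))/7 = -3/7 + (-2*V)/7 = -3/7 - 2*V/7)
L = 18135/2 (L = 9 + (½)*18117 = 9 + 18117/2 = 18135/2 ≈ 9067.5)
L - g(-138, -2*1 + u(-1, 2)) = 18135/2 - (-2*1 + (-3/7 - 2/7*2)) = 18135/2 - (-2 + (-3/7 - 4/7)) = 18135/2 - (-2 - 1) = 18135/2 - 1*(-3) = 18135/2 + 3 = 18141/2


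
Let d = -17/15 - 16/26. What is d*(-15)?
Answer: 341/13 ≈ 26.231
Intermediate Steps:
d = -341/195 (d = -17*1/15 - 16*1/26 = -17/15 - 8/13 = -341/195 ≈ -1.7487)
d*(-15) = -341/195*(-15) = 341/13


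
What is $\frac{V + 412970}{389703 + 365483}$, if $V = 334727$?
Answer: $\frac{747697}{755186} \approx 0.99008$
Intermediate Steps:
$\frac{V + 412970}{389703 + 365483} = \frac{334727 + 412970}{389703 + 365483} = \frac{747697}{755186}$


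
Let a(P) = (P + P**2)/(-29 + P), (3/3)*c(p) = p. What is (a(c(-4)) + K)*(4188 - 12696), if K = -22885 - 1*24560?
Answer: 4440316692/11 ≈ 4.0366e+8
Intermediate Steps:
c(p) = p
a(P) = (P + P**2)/(-29 + P)
K = -47445 (K = -22885 - 24560 = -47445)
(a(c(-4)) + K)*(4188 - 12696) = (-4*(1 - 4)/(-29 - 4) - 47445)*(4188 - 12696) = (-4*(-3)/(-33) - 47445)*(-8508) = (-4*(-1/33)*(-3) - 47445)*(-8508) = (-4/11 - 47445)*(-8508) = -521899/11*(-8508) = 4440316692/11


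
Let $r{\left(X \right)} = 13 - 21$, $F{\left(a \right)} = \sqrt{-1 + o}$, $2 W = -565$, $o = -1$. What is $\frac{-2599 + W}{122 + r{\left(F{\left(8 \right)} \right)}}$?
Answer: $- \frac{1921}{76} \approx -25.276$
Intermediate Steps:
$W = - \frac{565}{2}$ ($W = \frac{1}{2} \left(-565\right) = - \frac{565}{2} \approx -282.5$)
$F{\left(a \right)} = i \sqrt{2}$ ($F{\left(a \right)} = \sqrt{-1 - 1} = \sqrt{-2} = i \sqrt{2}$)
$r{\left(X \right)} = -8$
$\frac{-2599 + W}{122 + r{\left(F{\left(8 \right)} \right)}} = \frac{-2599 - \frac{565}{2}}{122 - 8} = - \frac{5763}{2 \cdot 114} = \left(- \frac{5763}{2}\right) \frac{1}{114} = - \frac{1921}{76}$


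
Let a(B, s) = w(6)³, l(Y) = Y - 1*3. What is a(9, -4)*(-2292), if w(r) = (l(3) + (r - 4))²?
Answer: -146688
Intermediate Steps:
l(Y) = -3 + Y (l(Y) = Y - 3 = -3 + Y)
w(r) = (-4 + r)² (w(r) = ((-3 + 3) + (r - 4))² = (0 + (-4 + r))² = (-4 + r)²)
a(B, s) = 64 (a(B, s) = ((-4 + 6)²)³ = (2²)³ = 4³ = 64)
a(9, -4)*(-2292) = 64*(-2292) = -146688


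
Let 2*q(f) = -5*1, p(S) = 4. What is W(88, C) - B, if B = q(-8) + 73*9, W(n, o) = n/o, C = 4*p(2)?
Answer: -649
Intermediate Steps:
q(f) = -5/2 (q(f) = (-5*1)/2 = (1/2)*(-5) = -5/2)
C = 16 (C = 4*4 = 16)
B = 1309/2 (B = -5/2 + 73*9 = -5/2 + 657 = 1309/2 ≈ 654.50)
W(88, C) - B = 88/16 - 1*1309/2 = 88*(1/16) - 1309/2 = 11/2 - 1309/2 = -649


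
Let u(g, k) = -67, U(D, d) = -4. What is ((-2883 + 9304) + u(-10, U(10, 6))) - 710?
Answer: 5644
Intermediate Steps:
((-2883 + 9304) + u(-10, U(10, 6))) - 710 = ((-2883 + 9304) - 67) - 710 = (6421 - 67) - 710 = 6354 - 710 = 5644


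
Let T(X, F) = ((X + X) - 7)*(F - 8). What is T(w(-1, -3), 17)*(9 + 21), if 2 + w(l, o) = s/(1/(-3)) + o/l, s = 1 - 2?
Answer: 270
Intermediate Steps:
s = -1
w(l, o) = 1 + o/l (w(l, o) = -2 + (-1/(1/(-3)) + o/l) = -2 + (-1/(-⅓) + o/l) = -2 + (-1*(-3) + o/l) = -2 + (3 + o/l) = 1 + o/l)
T(X, F) = (-8 + F)*(-7 + 2*X) (T(X, F) = (2*X - 7)*(-8 + F) = (-7 + 2*X)*(-8 + F) = (-8 + F)*(-7 + 2*X))
T(w(-1, -3), 17)*(9 + 21) = (56 - 16*(-1 - 3)/(-1) - 7*17 + 2*17*((-1 - 3)/(-1)))*(9 + 21) = (56 - (-16)*(-4) - 119 + 2*17*(-1*(-4)))*30 = (56 - 16*4 - 119 + 2*17*4)*30 = (56 - 64 - 119 + 136)*30 = 9*30 = 270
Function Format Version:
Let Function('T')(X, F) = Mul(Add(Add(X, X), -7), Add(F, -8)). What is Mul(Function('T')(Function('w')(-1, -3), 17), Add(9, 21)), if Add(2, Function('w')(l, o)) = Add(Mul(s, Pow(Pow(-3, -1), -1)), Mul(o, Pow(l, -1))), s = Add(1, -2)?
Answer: 270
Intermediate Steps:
s = -1
Function('w')(l, o) = Add(1, Mul(o, Pow(l, -1))) (Function('w')(l, o) = Add(-2, Add(Mul(-1, Pow(Pow(-3, -1), -1)), Mul(o, Pow(l, -1)))) = Add(-2, Add(Mul(-1, Pow(Rational(-1, 3), -1)), Mul(o, Pow(l, -1)))) = Add(-2, Add(Mul(-1, -3), Mul(o, Pow(l, -1)))) = Add(-2, Add(3, Mul(o, Pow(l, -1)))) = Add(1, Mul(o, Pow(l, -1))))
Function('T')(X, F) = Mul(Add(-8, F), Add(-7, Mul(2, X))) (Function('T')(X, F) = Mul(Add(Mul(2, X), -7), Add(-8, F)) = Mul(Add(-7, Mul(2, X)), Add(-8, F)) = Mul(Add(-8, F), Add(-7, Mul(2, X))))
Mul(Function('T')(Function('w')(-1, -3), 17), Add(9, 21)) = Mul(Add(56, Mul(-16, Mul(Pow(-1, -1), Add(-1, -3))), Mul(-7, 17), Mul(2, 17, Mul(Pow(-1, -1), Add(-1, -3)))), Add(9, 21)) = Mul(Add(56, Mul(-16, Mul(-1, -4)), -119, Mul(2, 17, Mul(-1, -4))), 30) = Mul(Add(56, Mul(-16, 4), -119, Mul(2, 17, 4)), 30) = Mul(Add(56, -64, -119, 136), 30) = Mul(9, 30) = 270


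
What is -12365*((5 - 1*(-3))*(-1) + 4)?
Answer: 49460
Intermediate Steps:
-12365*((5 - 1*(-3))*(-1) + 4) = -12365*((5 + 3)*(-1) + 4) = -12365*(8*(-1) + 4) = -12365*(-8 + 4) = -12365*(-4) = 49460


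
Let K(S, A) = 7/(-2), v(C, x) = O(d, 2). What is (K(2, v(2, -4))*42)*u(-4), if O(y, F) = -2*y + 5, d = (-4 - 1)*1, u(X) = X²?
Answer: -2352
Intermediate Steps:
d = -5 (d = -5*1 = -5)
O(y, F) = 5 - 2*y
v(C, x) = 15 (v(C, x) = 5 - 2*(-5) = 5 + 10 = 15)
K(S, A) = -7/2 (K(S, A) = 7*(-½) = -7/2)
(K(2, v(2, -4))*42)*u(-4) = -7/2*42*(-4)² = -147*16 = -2352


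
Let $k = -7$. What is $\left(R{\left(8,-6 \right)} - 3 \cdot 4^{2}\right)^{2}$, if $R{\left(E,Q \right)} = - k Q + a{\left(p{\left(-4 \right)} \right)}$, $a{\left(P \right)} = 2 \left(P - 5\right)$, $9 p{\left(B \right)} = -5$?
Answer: $\frac{828100}{81} \approx 10223.0$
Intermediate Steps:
$p{\left(B \right)} = - \frac{5}{9}$ ($p{\left(B \right)} = \frac{1}{9} \left(-5\right) = - \frac{5}{9}$)
$a{\left(P \right)} = -10 + 2 P$ ($a{\left(P \right)} = 2 \left(-5 + P\right) = -10 + 2 P$)
$R{\left(E,Q \right)} = - \frac{100}{9} + 7 Q$ ($R{\left(E,Q \right)} = \left(-1\right) \left(-7\right) Q + \left(-10 + 2 \left(- \frac{5}{9}\right)\right) = 7 Q - \frac{100}{9} = - \frac{100}{9} + 7 Q$)
$\left(R{\left(8,-6 \right)} - 3 \cdot 4^{2}\right)^{2} = \left(\left(- \frac{100}{9} + 7 \left(-6\right)\right) - 3 \cdot 4^{2}\right)^{2} = \left(\left(- \frac{100}{9} - 42\right) - 48\right)^{2} = \left(- \frac{478}{9} - 48\right)^{2} = \left(- \frac{910}{9}\right)^{2} = \frac{828100}{81}$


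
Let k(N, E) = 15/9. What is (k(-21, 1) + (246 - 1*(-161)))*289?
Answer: 354314/3 ≈ 1.1810e+5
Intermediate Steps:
k(N, E) = 5/3 (k(N, E) = 15*(1/9) = 5/3)
(k(-21, 1) + (246 - 1*(-161)))*289 = (5/3 + (246 - 1*(-161)))*289 = (5/3 + (246 + 161))*289 = (5/3 + 407)*289 = (1226/3)*289 = 354314/3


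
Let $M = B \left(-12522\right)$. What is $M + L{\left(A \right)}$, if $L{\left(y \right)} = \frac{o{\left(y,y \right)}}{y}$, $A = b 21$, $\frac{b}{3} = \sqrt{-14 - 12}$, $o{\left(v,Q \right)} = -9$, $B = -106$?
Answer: $1327332 + \frac{i \sqrt{26}}{182} \approx 1.3273 \cdot 10^{6} + 0.028017 i$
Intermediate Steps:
$M = 1327332$ ($M = \left(-106\right) \left(-12522\right) = 1327332$)
$b = 3 i \sqrt{26}$ ($b = 3 \sqrt{-14 - 12} = 3 \sqrt{-26} = 3 i \sqrt{26} \approx 15.297 i$)
$A = 63 i \sqrt{26}$ ($A = 3 i \sqrt{26} \cdot 21 = 63 i \sqrt{26} \approx 321.24 i$)
$L{\left(y \right)} = - \frac{9}{y}$
$M + L{\left(A \right)} = 1327332 - \frac{9}{63 i \sqrt{26}} = 1327332 - 9 \left(- \frac{i \sqrt{26}}{1638}\right) = 1327332 + \frac{i \sqrt{26}}{182}$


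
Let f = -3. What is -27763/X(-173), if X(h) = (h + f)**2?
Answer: -27763/30976 ≈ -0.89627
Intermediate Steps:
X(h) = (-3 + h)**2 (X(h) = (h - 3)**2 = (-3 + h)**2)
-27763/X(-173) = -27763/(-3 - 173)**2 = -27763/((-176)**2) = -27763/30976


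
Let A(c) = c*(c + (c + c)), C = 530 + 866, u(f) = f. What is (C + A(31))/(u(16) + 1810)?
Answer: 389/166 ≈ 2.3434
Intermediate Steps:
C = 1396
A(c) = 3*c**2 (A(c) = c*(c + 2*c) = c*(3*c) = 3*c**2)
(C + A(31))/(u(16) + 1810) = (1396 + 3*31**2)/(16 + 1810) = (1396 + 3*961)/1826 = (1396 + 2883)*(1/1826) = 4279*(1/1826) = 389/166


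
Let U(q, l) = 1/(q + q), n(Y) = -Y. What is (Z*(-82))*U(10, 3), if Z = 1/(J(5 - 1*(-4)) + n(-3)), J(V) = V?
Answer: -41/120 ≈ -0.34167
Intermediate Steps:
Z = 1/12 (Z = 1/((5 - 1*(-4)) - 1*(-3)) = 1/((5 + 4) + 3) = 1/(9 + 3) = 1/12 ≈ 0.083333)
U(q, l) = 1/(2*q)
(Z*(-82))*U(10, 3) = ((1/12)*(-82))*((1/2)/10) = -41/(12*10) = -41/6*1/20 = -41/120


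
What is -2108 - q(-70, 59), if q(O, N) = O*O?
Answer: -7008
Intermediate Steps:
q(O, N) = O**2
-2108 - q(-70, 59) = -2108 - 1*(-70)**2 = -2108 - 1*4900 = -2108 - 4900 = -7008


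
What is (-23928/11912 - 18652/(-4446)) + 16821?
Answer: 55685538008/3310047 ≈ 16823.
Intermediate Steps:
(-23928/11912 - 18652/(-4446)) + 16821 = (-23928*1/11912 - 18652*(-1/4446)) + 16821 = (-2991/1489 + 9326/2223) + 16821 = 7237421/3310047 + 16821 = 55685538008/3310047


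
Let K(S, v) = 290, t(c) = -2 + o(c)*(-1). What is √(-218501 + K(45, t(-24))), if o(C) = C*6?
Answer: I*√218211 ≈ 467.13*I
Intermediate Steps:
o(C) = 6*C
t(c) = -2 - 6*c (t(c) = -2 + (6*c)*(-1) = -2 - 6*c)
√(-218501 + K(45, t(-24))) = √(-218501 + 290) = √(-218211) = I*√218211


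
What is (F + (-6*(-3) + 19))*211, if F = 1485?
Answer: 321142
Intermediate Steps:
(F + (-6*(-3) + 19))*211 = (1485 + (-6*(-3) + 19))*211 = (1485 + (18 + 19))*211 = (1485 + 37)*211 = 1522*211 = 321142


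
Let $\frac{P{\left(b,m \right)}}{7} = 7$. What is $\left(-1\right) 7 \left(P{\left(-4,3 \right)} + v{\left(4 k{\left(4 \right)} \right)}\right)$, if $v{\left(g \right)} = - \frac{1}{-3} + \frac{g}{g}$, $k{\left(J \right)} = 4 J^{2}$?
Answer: $- \frac{1057}{3} \approx -352.33$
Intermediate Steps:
$P{\left(b,m \right)} = 49$ ($P{\left(b,m \right)} = 7 \cdot 7 = 49$)
$v{\left(g \right)} = \frac{4}{3}$ ($v{\left(g \right)} = \left(-1\right) \left(- \frac{1}{3}\right) + 1 = \frac{1}{3} + 1 = \frac{4}{3}$)
$\left(-1\right) 7 \left(P{\left(-4,3 \right)} + v{\left(4 k{\left(4 \right)} \right)}\right) = \left(-1\right) 7 \left(49 + \frac{4}{3}\right) = \left(-7\right) \frac{151}{3} = - \frac{1057}{3}$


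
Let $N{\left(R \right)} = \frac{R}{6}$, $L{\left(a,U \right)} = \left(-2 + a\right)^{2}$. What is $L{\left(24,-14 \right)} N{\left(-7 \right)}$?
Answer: $- \frac{1694}{3} \approx -564.67$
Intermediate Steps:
$N{\left(R \right)} = \frac{R}{6}$ ($N{\left(R \right)} = R \frac{1}{6} = \frac{R}{6}$)
$L{\left(24,-14 \right)} N{\left(-7 \right)} = \left(-2 + 24\right)^{2} \cdot \frac{1}{6} \left(-7\right) = 22^{2} \left(- \frac{7}{6}\right) = 484 \left(- \frac{7}{6}\right) = - \frac{1694}{3}$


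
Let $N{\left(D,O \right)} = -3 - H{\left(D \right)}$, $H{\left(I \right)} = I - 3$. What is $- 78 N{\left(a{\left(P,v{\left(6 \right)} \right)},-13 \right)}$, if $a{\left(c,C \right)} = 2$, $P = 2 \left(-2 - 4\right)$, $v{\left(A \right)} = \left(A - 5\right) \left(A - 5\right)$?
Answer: $156$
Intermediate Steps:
$H{\left(I \right)} = -3 + I$
$v{\left(A \right)} = \left(-5 + A\right)^{2}$ ($v{\left(A \right)} = \left(-5 + A\right) \left(-5 + A\right) = \left(-5 + A\right)^{2}$)
$P = -12$ ($P = 2 \left(-6\right) = -12$)
$N{\left(D,O \right)} = - D$ ($N{\left(D,O \right)} = -3 - \left(-3 + D\right) = - D$)
$- 78 N{\left(a{\left(P,v{\left(6 \right)} \right)},-13 \right)} = - 78 \left(\left(-1\right) 2\right) = \left(-78\right) \left(-2\right) = 156$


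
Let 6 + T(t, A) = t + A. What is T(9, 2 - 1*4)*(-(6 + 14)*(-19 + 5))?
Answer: 280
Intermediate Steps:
T(t, A) = -6 + A + t (T(t, A) = -6 + (t + A) = -6 + (A + t) = -6 + A + t)
T(9, 2 - 1*4)*(-(6 + 14)*(-19 + 5)) = (-6 + (2 - 1*4) + 9)*(-(6 + 14)*(-19 + 5)) = (-6 + (2 - 4) + 9)*(-20*(-14)) = (-6 - 2 + 9)*(-1*(-280)) = 1*280 = 280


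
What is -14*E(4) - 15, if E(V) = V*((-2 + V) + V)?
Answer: -351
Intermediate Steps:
E(V) = V*(-2 + 2*V)
-14*E(4) - 15 = -28*4*(-1 + 4) - 15 = -28*4*3 - 15 = -14*24 - 15 = -336 - 15 = -351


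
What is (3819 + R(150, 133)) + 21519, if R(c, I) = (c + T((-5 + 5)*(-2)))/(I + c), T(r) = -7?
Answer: 7170797/283 ≈ 25339.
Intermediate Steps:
R(c, I) = (-7 + c)/(I + c) (R(c, I) = (c - 7)/(I + c) = (-7 + c)/(I + c))
(3819 + R(150, 133)) + 21519 = (3819 + (-7 + 150)/(133 + 150)) + 21519 = (3819 + 143/283) + 21519 = 1080920/283 + 21519 = 7170797/283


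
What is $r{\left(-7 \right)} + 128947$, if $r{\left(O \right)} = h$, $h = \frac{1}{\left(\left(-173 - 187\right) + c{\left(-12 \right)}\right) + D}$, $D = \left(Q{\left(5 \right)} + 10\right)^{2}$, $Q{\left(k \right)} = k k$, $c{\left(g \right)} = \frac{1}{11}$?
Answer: $\frac{1227059663}{9516} \approx 1.2895 \cdot 10^{5}$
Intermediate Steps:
$c{\left(g \right)} = \frac{1}{11}$
$Q{\left(k \right)} = k^{2}$
$D = 1225$ ($D = \left(5^{2} + 10\right)^{2} = \left(25 + 10\right)^{2} = 35^{2} = 1225$)
$h = \frac{11}{9516}$ ($h = \frac{1}{\left(\left(-173 - 187\right) + \frac{1}{11}\right) + 1225} = \frac{1}{\left(-360 + \frac{1}{11}\right) + 1225} = \frac{1}{- \frac{3959}{11} + 1225} = \frac{1}{\frac{9516}{11}} = \frac{11}{9516} \approx 0.0011559$)
$r{\left(O \right)} = \frac{11}{9516}$
$r{\left(-7 \right)} + 128947 = \frac{11}{9516} + 128947 = \frac{1227059663}{9516}$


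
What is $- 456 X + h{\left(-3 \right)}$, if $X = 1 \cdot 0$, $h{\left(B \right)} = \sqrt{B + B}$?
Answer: $i \sqrt{6} \approx 2.4495 i$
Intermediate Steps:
$h{\left(B \right)} = \sqrt{2} \sqrt{B}$ ($h{\left(B \right)} = \sqrt{2 B} = \sqrt{2} \sqrt{B}$)
$X = 0$
$- 456 X + h{\left(-3 \right)} = \left(-456\right) 0 + \sqrt{2} \sqrt{-3} = 0 + \sqrt{2} i \sqrt{3} = 0 + i \sqrt{6} = i \sqrt{6}$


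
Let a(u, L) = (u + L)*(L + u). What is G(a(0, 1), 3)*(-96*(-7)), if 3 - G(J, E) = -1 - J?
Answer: 3360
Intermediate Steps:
a(u, L) = (L + u)² (a(u, L) = (L + u)*(L + u) = (L + u)²)
G(J, E) = 4 + J (G(J, E) = 3 - (-1 - J) = 3 + (1 + J) = 4 + J)
G(a(0, 1), 3)*(-96*(-7)) = (4 + (1 + 0)²)*(-96*(-7)) = (4 + 1²)*672 = (4 + 1)*672 = 5*672 = 3360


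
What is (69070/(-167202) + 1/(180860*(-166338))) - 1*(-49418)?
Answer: 4603236039375235957/93149753508840 ≈ 49418.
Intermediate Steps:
(69070/(-167202) + 1/(180860*(-166338))) - 1*(-49418) = (69070*(-1/167202) + (1/180860)*(-1/166338)) + 49418 = (-34535/83601 - 1/30083890680) + 49418 = -38479524619163/93149753508840 + 49418 = 4603236039375235957/93149753508840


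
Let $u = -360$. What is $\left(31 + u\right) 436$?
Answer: $-143444$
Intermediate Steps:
$\left(31 + u\right) 436 = \left(31 - 360\right) 436 = \left(-329\right) 436 = -143444$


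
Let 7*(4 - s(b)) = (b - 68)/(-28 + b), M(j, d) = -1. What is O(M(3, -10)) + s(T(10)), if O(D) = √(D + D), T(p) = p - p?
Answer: 179/49 + I*√2 ≈ 3.6531 + 1.4142*I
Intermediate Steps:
T(p) = 0
O(D) = √2*√D (O(D) = √(2*D) = √2*√D)
s(b) = 4 - (-68 + b)/(7*(-28 + b)) (s(b) = 4 - (b - 68)/(7*(-28 + b)) = 4 - (-68 + b)/(7*(-28 + b)))
O(M(3, -10)) + s(T(10)) = √2*√(-1) + (-716 + 27*0)/(7*(-28 + 0)) = √2*I + (⅐)*(-716 + 0)/(-28) = I*√2 + (⅐)*(-1/28)*(-716) = I*√2 + 179/49 = 179/49 + I*√2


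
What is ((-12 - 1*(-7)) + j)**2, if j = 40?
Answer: 1225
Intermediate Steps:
((-12 - 1*(-7)) + j)**2 = ((-12 - 1*(-7)) + 40)**2 = ((-12 + 7) + 40)**2 = (-5 + 40)**2 = 35**2 = 1225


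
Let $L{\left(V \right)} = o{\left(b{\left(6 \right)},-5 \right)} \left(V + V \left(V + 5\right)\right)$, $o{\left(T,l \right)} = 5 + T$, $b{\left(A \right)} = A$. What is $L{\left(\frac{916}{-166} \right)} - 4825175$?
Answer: $- \frac{33240832095}{6889} \approx -4.8252 \cdot 10^{6}$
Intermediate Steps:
$L{\left(V \right)} = 11 V + 11 V \left(5 + V\right)$ ($L{\left(V \right)} = \left(5 + 6\right) \left(V + V \left(V + 5\right)\right) = 11 \left(V + V \left(5 + V\right)\right) = 11 V + 11 V \left(5 + V\right)$)
$L{\left(\frac{916}{-166} \right)} - 4825175 = 11 \frac{916}{-166} \left(6 + \frac{916}{-166}\right) - 4825175 = 11 \cdot 916 \left(- \frac{1}{166}\right) \left(6 + 916 \left(- \frac{1}{166}\right)\right) - 4825175 = 11 \left(- \frac{458}{83}\right) \left(6 - \frac{458}{83}\right) - 4825175 = 11 \left(- \frac{458}{83}\right) \frac{40}{83} - 4825175 = - \frac{201520}{6889} - 4825175 = - \frac{33240832095}{6889}$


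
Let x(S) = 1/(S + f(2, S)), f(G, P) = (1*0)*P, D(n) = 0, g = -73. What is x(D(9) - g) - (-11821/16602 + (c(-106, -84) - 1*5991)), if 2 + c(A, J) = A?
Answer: 7392538189/1211946 ≈ 6099.7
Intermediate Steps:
c(A, J) = -2 + A
f(G, P) = 0 (f(G, P) = 0*P = 0)
x(S) = 1/S (x(S) = 1/(S + 0) = 1/S)
x(D(9) - g) - (-11821/16602 + (c(-106, -84) - 1*5991)) = 1/(0 - 1*(-73)) - (-11821/16602 + ((-2 - 106) - 1*5991)) = 1/(0 + 73) - (-11821*1/16602 + (-108 - 5991)) = 1/73 - (-11821/16602 - 6099) = 1/73 - 1*(-101267419/16602) = 1/73 + 101267419/16602 = 7392538189/1211946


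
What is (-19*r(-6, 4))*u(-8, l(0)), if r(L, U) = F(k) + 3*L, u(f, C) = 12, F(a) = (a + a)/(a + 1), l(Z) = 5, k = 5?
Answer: 3724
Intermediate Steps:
F(a) = 2*a/(1 + a) (F(a) = (2*a)/(1 + a) = 2*a/(1 + a))
r(L, U) = 5/3 + 3*L (r(L, U) = 2*5/(1 + 5) + 3*L = 2*5/6 + 3*L = 2*5*(1/6) + 3*L = 5/3 + 3*L)
(-19*r(-6, 4))*u(-8, l(0)) = -19*(5/3 + 3*(-6))*12 = -19*(5/3 - 18)*12 = -19*(-49/3)*12 = (931/3)*12 = 3724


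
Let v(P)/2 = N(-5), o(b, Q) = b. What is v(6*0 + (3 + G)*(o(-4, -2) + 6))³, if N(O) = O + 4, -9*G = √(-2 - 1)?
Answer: -8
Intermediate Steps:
G = -I*√3/9 (G = -√(-2 - 1)/9 = -I*√3/9 ≈ -0.19245*I)
N(O) = 4 + O
v(P) = -2 (v(P) = 2*(4 - 5) = 2*(-1) = -2)
v(6*0 + (3 + G)*(o(-4, -2) + 6))³ = (-2)³ = -8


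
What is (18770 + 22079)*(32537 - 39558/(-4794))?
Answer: 1062223343944/799 ≈ 1.3294e+9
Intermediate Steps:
(18770 + 22079)*(32537 - 39558/(-4794)) = 40849*(32537 - 39558*(-1/4794)) = 40849*(32537 + 6593/799) = 40849*(26003656/799) = 1062223343944/799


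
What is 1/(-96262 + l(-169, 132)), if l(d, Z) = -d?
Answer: -1/96093 ≈ -1.0407e-5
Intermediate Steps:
1/(-96262 + l(-169, 132)) = 1/(-96262 - 1*(-169)) = 1/(-96262 + 169) = 1/(-96093) = -1/96093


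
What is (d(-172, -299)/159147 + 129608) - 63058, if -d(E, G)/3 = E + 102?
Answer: 3530411020/53049 ≈ 66550.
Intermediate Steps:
d(E, G) = -306 - 3*E (d(E, G) = -3*(E + 102) = -3*(102 + E) = -306 - 3*E)
(d(-172, -299)/159147 + 129608) - 63058 = ((-306 - 3*(-172))/159147 + 129608) - 63058 = ((-306 + 516)*(1/159147) + 129608) - 63058 = (210*(1/159147) + 129608) - 63058 = (70/53049 + 129608) - 63058 = 6875574862/53049 - 63058 = 3530411020/53049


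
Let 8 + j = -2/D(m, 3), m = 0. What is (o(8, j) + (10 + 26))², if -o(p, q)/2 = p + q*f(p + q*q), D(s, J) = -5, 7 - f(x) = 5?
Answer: 63504/25 ≈ 2540.2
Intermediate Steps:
f(x) = 2 (f(x) = 7 - 1*5 = 7 - 5 = 2)
j = -38/5 (j = -8 - 2/(-5) = -8 - 2*(-⅕) = -8 + ⅖ = -38/5 ≈ -7.6000)
o(p, q) = -4*q - 2*p (o(p, q) = -2*(p + q*2) = -2*(p + 2*q) = -4*q - 2*p)
(o(8, j) + (10 + 26))² = ((-4*(-38/5) - 2*8) + (10 + 26))² = ((152/5 - 16) + 36)² = (72/5 + 36)² = (252/5)² = 63504/25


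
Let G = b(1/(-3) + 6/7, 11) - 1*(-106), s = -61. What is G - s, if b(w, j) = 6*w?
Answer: 1191/7 ≈ 170.14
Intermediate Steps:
G = 764/7 (G = 6*(1/(-3) + 6/7) - 1*(-106) = 6*(1*(-⅓) + 6*(⅐)) + 106 = 6*(-⅓ + 6/7) + 106 = 6*(11/21) + 106 = 22/7 + 106 = 764/7 ≈ 109.14)
G - s = 764/7 - 1*(-61) = 764/7 + 61 = 1191/7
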